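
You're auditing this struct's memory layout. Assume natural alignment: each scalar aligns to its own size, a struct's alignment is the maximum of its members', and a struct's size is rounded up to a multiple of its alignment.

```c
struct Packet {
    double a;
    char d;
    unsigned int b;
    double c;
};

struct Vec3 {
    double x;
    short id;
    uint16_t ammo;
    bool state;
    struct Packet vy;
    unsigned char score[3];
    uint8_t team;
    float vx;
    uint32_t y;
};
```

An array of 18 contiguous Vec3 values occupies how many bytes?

Packet: a at 0 (size 8, align 8) → ends 8; d at 8 (size 1, align 1) → ends 9; pad 3 to align 4 for b; b at 12 (size 4, align 4) → ends 16; c at 16 (size 8, align 8) → ends 24; total 24 bytes, alignment 8
x at 0 (size 8, align 8) → ends 8
id at 8 (size 2, align 2) → ends 10
ammo at 10 (size 2, align 2) → ends 12
state at 12 (size 1, align 1) → ends 13
pad 3 to align 8 for vy
vy at 16 (size 24, align 8) → ends 40
score at 40 (size 3, align 1) → ends 43
team at 43 (size 1, align 1) → ends 44
vx at 44 (size 4, align 4) → ends 48
y at 48 (size 4, align 4) → ends 52
tail pad 4 to reach multiple of 8
total 56 bytes, alignment 8
array of 18: 18 × 56 = 1008

1008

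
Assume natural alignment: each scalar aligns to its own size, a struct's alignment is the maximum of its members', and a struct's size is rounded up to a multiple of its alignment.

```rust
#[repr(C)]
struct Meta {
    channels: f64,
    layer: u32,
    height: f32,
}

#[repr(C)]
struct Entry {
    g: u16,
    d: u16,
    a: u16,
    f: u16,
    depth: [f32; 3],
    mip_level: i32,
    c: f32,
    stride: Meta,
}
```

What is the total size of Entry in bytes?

Meta: @0: channels [8B, align 8] → 8; @8: layer [4B, align 4] → 12; @12: height [4B, align 4] → 16; size 16, align 8
@0: g [2B, align 2] → 2
@2: d [2B, align 2] → 4
@4: a [2B, align 2] → 6
@6: f [2B, align 2] → 8
@8: depth [12B, align 4] → 20
@20: mip_level [4B, align 4] → 24
@24: c [4B, align 4] → 28
+4 pad (align 8)
@32: stride [16B, align 8] → 48
size 48, align 8

48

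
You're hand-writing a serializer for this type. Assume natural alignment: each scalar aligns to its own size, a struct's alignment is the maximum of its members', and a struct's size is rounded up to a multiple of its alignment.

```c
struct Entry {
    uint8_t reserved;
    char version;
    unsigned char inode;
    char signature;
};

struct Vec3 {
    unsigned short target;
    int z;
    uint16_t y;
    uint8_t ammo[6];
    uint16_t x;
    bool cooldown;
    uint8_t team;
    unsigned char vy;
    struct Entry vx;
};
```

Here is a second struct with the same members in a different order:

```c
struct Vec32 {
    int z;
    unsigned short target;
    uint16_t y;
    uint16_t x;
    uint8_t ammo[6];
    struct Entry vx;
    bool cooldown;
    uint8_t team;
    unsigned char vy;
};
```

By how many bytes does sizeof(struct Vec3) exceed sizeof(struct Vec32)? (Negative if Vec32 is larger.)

Entry: @0: reserved [1B, align 1] → 1; @1: version [1B, align 1] → 2; @2: inode [1B, align 1] → 3; @3: signature [1B, align 1] → 4; size 4, align 1
@0: target [2B, align 2] → 2
+2 pad (align 4)
@4: z [4B, align 4] → 8
@8: y [2B, align 2] → 10
@10: ammo [6B, align 1] → 16
@16: x [2B, align 2] → 18
@18: cooldown [1B, align 1] → 19
@19: team [1B, align 1] → 20
@20: vy [1B, align 1] → 21
@21: vx [4B, align 1] → 25
+3 tail pad (align 4)
size 28, align 4
— Vec32 —
@0: z [4B, align 4] → 4
@4: target [2B, align 2] → 6
@6: y [2B, align 2] → 8
@8: x [2B, align 2] → 10
@10: ammo [6B, align 1] → 16
@16: vx [4B, align 1] → 20
@20: cooldown [1B, align 1] → 21
@21: team [1B, align 1] → 22
@22: vy [1B, align 1] → 23
+1 tail pad (align 4)
size 24, align 4
28 − 24 = 4

4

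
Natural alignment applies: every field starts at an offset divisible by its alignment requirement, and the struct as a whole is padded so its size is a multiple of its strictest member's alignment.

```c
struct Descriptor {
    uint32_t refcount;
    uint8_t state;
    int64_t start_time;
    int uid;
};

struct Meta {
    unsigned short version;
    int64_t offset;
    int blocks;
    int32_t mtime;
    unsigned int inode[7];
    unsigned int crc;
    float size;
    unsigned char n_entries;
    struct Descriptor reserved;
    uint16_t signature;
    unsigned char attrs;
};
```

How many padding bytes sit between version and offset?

6

Descriptor: refcount at 0 (size 4, align 4) → ends 4; state at 4 (size 1, align 1) → ends 5; pad 3 to align 8 for start_time; start_time at 8 (size 8, align 8) → ends 16; uid at 16 (size 4, align 4) → ends 20; tail pad 4 to reach multiple of 8; total 24 bytes, alignment 8
version at 0 (size 2, align 2) → ends 2
pad 6 to align 8 for offset
offset at 8 (size 8, align 8) → ends 16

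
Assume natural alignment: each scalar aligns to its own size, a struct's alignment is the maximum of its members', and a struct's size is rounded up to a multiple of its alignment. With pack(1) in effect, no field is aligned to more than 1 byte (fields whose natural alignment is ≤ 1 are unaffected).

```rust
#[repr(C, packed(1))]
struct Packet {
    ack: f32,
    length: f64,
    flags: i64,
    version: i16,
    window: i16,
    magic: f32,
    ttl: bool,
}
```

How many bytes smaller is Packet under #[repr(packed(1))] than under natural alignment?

11

natural layout:
  @0: ack [4B, align 4] → 4
  +4 pad (align 8)
  @8: length [8B, align 8] → 16
  @16: flags [8B, align 8] → 24
  @24: version [2B, align 2] → 26
  @26: window [2B, align 2] → 28
  @28: magic [4B, align 4] → 32
  @32: ttl [1B, align 1] → 33
  +7 tail pad (align 8)
  size 40, align 8
packed(1) layout:
  @0: ack [4B, align 1] → 4
  @4: length [8B, align 1] → 12
  @12: flags [8B, align 1] → 20
  @20: version [2B, align 1] → 22
  @22: window [2B, align 1] → 24
  @24: magic [4B, align 1] → 28
  @28: ttl [1B, align 1] → 29
  size 29, align 1
40 − 29 = 11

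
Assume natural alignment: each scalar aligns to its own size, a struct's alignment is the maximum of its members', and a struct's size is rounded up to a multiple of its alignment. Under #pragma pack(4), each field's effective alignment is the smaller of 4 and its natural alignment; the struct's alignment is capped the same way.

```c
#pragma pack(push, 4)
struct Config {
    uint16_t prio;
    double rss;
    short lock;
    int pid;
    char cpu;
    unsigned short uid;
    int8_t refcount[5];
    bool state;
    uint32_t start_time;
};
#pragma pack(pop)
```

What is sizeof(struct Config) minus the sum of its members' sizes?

@0: prio [2B, align 2] → 2
+2 pad (align 4)
@4: rss [8B, align 4] → 12
@12: lock [2B, align 2] → 14
+2 pad (align 4)
@16: pid [4B, align 4] → 20
@20: cpu [1B, align 1] → 21
+1 pad (align 2)
@22: uid [2B, align 2] → 24
@24: refcount [5B, align 1] → 29
@29: state [1B, align 1] → 30
+2 pad (align 4)
@32: start_time [4B, align 4] → 36
size 36, align 4
data bytes 29, size 36 → padding 7

7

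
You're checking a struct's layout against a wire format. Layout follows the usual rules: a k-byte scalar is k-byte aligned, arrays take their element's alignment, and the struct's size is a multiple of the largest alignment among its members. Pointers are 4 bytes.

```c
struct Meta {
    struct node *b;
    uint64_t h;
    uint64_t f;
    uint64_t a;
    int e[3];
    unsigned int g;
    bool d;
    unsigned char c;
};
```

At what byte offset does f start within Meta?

b at 0 (size 4, align 4) → ends 4
pad 4 to align 8 for h
h at 8 (size 8, align 8) → ends 16
f at 16 (size 8, align 8) → ends 24

16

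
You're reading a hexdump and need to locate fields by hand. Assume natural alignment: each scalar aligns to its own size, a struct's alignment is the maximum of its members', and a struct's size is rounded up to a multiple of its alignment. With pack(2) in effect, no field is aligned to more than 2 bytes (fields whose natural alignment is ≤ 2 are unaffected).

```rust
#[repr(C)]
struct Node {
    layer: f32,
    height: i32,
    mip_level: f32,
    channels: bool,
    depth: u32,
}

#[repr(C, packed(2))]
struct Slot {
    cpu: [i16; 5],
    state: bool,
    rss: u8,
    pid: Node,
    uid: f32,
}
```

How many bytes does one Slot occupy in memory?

Node: 0..4  layer  (4B, 4-aligned); 4..8  height  (4B, 4-aligned); 8..12  mip_level  (4B, 4-aligned); 12..13  channels  (1B, 1-aligned); 13..16  -- padding (3B); 16..20  depth  (4B, 4-aligned); sizeof = 20, alignof = 4
0..10  cpu  (10B, 2-aligned)
10..11  state  (1B, 1-aligned)
11..12  rss  (1B, 1-aligned)
12..32  pid  (20B, 2-aligned)
32..36  uid  (4B, 2-aligned)
sizeof = 36, alignof = 2

36 bytes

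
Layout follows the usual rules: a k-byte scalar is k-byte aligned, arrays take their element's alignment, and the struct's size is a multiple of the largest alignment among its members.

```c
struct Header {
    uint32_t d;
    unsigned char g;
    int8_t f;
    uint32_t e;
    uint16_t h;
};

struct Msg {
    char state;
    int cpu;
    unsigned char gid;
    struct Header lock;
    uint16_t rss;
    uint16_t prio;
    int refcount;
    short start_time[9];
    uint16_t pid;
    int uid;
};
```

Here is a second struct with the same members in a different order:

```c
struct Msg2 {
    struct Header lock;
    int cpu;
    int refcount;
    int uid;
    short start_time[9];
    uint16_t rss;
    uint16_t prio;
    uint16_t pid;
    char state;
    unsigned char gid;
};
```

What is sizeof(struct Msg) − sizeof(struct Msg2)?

Header: @0: d [4B, align 4] → 4; @4: g [1B, align 1] → 5; @5: f [1B, align 1] → 6; +2 pad (align 4); @8: e [4B, align 4] → 12; @12: h [2B, align 2] → 14; +2 tail pad (align 4); size 16, align 4
@0: state [1B, align 1] → 1
+3 pad (align 4)
@4: cpu [4B, align 4] → 8
@8: gid [1B, align 1] → 9
+3 pad (align 4)
@12: lock [16B, align 4] → 28
@28: rss [2B, align 2] → 30
@30: prio [2B, align 2] → 32
@32: refcount [4B, align 4] → 36
@36: start_time [18B, align 2] → 54
@54: pid [2B, align 2] → 56
@56: uid [4B, align 4] → 60
size 60, align 4
— Msg2 —
@0: lock [16B, align 4] → 16
@16: cpu [4B, align 4] → 20
@20: refcount [4B, align 4] → 24
@24: uid [4B, align 4] → 28
@28: start_time [18B, align 2] → 46
@46: rss [2B, align 2] → 48
@48: prio [2B, align 2] → 50
@50: pid [2B, align 2] → 52
@52: state [1B, align 1] → 53
@53: gid [1B, align 1] → 54
+2 tail pad (align 4)
size 56, align 4
60 − 56 = 4

4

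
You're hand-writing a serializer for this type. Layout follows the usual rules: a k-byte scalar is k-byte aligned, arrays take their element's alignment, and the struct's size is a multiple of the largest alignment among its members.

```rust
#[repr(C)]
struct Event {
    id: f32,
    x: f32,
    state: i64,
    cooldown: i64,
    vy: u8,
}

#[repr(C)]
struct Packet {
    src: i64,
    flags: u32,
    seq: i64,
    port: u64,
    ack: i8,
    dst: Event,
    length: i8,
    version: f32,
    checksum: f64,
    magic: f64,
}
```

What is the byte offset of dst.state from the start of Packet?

48

Event: id at 0 (size 4, align 4) → ends 4; x at 4 (size 4, align 4) → ends 8; state at 8 (size 8, align 8) → ends 16; cooldown at 16 (size 8, align 8) → ends 24; vy at 24 (size 1, align 1) → ends 25; tail pad 7 to reach multiple of 8; total 32 bytes, alignment 8
src at 0 (size 8, align 8) → ends 8
flags at 8 (size 4, align 4) → ends 12
pad 4 to align 8 for seq
seq at 16 (size 8, align 8) → ends 24
port at 24 (size 8, align 8) → ends 32
ack at 32 (size 1, align 1) → ends 33
pad 7 to align 8 for dst
dst at 40 (size 32, align 8) → ends 72
within Event: state at 8
40 + 8 = 48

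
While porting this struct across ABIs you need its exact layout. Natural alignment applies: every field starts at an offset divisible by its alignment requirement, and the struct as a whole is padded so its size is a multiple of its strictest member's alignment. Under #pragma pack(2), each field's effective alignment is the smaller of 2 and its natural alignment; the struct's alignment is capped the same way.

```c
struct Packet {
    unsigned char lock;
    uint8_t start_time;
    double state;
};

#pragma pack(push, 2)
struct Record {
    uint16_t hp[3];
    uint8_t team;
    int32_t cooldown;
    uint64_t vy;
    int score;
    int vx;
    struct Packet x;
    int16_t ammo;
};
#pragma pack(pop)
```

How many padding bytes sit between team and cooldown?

Packet: 0..1  lock  (1B, 1-aligned); 1..2  start_time  (1B, 1-aligned); 2..8  -- padding (6B); 8..16  state  (8B, 8-aligned); sizeof = 16, alignof = 8
0..6  hp  (6B, 2-aligned)
6..7  team  (1B, 1-aligned)
7..8  -- padding (1B)
8..12  cooldown  (4B, 2-aligned)

1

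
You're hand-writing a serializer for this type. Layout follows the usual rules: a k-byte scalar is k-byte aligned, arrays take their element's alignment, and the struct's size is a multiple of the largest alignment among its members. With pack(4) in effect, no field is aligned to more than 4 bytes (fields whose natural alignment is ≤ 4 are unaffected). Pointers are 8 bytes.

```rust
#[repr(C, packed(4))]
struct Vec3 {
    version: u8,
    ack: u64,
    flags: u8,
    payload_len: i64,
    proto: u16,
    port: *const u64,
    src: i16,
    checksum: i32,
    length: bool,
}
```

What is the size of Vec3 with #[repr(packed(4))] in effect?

@0: version [1B, align 1] → 1
+3 pad (align 4)
@4: ack [8B, align 4] → 12
@12: flags [1B, align 1] → 13
+3 pad (align 4)
@16: payload_len [8B, align 4] → 24
@24: proto [2B, align 2] → 26
+2 pad (align 4)
@28: port [8B, align 4] → 36
@36: src [2B, align 2] → 38
+2 pad (align 4)
@40: checksum [4B, align 4] → 44
@44: length [1B, align 1] → 45
+3 tail pad (align 4)
size 48, align 4

48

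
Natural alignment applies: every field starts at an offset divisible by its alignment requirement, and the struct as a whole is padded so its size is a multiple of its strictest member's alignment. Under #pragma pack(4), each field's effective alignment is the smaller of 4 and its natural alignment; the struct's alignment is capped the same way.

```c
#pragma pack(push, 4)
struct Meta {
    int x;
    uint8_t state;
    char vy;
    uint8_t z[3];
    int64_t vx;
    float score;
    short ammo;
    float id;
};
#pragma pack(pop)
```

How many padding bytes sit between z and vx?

3

@0: x [4B, align 4] → 4
@4: state [1B, align 1] → 5
@5: vy [1B, align 1] → 6
@6: z [3B, align 1] → 9
+3 pad (align 4)
@12: vx [8B, align 4] → 20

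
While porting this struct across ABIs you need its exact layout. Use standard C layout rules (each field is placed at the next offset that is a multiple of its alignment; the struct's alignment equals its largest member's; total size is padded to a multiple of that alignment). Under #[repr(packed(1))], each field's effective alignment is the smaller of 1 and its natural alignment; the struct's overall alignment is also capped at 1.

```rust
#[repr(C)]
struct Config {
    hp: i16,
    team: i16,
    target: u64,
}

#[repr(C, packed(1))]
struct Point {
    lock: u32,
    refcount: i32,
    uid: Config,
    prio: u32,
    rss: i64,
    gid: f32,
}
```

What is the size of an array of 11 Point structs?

440

Config: 0..2  hp  (2B, 2-aligned); 2..4  team  (2B, 2-aligned); 4..8  -- padding (4B); 8..16  target  (8B, 8-aligned); sizeof = 16, alignof = 8
0..4  lock  (4B, 1-aligned)
4..8  refcount  (4B, 1-aligned)
8..24  uid  (16B, 1-aligned)
24..28  prio  (4B, 1-aligned)
28..36  rss  (8B, 1-aligned)
36..40  gid  (4B, 1-aligned)
sizeof = 40, alignof = 1
array of 11: 11 × 40 = 440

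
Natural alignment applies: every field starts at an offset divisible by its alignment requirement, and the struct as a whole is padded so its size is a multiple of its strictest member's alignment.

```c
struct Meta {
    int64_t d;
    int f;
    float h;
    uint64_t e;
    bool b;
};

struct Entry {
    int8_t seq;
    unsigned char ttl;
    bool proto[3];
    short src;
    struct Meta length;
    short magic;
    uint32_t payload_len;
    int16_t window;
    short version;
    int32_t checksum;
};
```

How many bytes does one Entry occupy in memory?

56

Meta: @0: d [8B, align 8] → 8; @8: f [4B, align 4] → 12; @12: h [4B, align 4] → 16; @16: e [8B, align 8] → 24; @24: b [1B, align 1] → 25; +7 tail pad (align 8); size 32, align 8
@0: seq [1B, align 1] → 1
@1: ttl [1B, align 1] → 2
@2: proto [3B, align 1] → 5
+1 pad (align 2)
@6: src [2B, align 2] → 8
@8: length [32B, align 8] → 40
@40: magic [2B, align 2] → 42
+2 pad (align 4)
@44: payload_len [4B, align 4] → 48
@48: window [2B, align 2] → 50
@50: version [2B, align 2] → 52
@52: checksum [4B, align 4] → 56
size 56, align 8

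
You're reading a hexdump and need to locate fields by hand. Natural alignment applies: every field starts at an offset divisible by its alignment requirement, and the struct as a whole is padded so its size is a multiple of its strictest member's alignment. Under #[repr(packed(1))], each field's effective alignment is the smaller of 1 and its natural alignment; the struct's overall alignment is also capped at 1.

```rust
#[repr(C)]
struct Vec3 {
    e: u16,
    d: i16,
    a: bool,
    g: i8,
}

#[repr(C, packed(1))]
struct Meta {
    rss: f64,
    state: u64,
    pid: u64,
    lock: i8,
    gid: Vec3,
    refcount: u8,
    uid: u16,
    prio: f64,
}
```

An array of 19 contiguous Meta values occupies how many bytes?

Vec3: 0..2  e  (2B, 2-aligned); 2..4  d  (2B, 2-aligned); 4..5  a  (1B, 1-aligned); 5..6  g  (1B, 1-aligned); sizeof = 6, alignof = 2
0..8  rss  (8B, 1-aligned)
8..16  state  (8B, 1-aligned)
16..24  pid  (8B, 1-aligned)
24..25  lock  (1B, 1-aligned)
25..31  gid  (6B, 1-aligned)
31..32  refcount  (1B, 1-aligned)
32..34  uid  (2B, 1-aligned)
34..42  prio  (8B, 1-aligned)
sizeof = 42, alignof = 1
array of 19: 19 × 42 = 798

798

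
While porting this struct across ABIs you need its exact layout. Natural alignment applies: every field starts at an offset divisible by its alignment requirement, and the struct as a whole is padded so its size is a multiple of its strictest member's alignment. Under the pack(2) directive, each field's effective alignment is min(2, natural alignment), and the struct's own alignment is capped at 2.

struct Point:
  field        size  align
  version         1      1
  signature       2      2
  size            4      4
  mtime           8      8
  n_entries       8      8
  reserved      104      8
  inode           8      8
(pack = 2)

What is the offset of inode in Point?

0..1  version  (1B, 1-aligned)
1..2  -- padding (1B)
2..4  signature  (2B, 2-aligned)
4..8  size  (4B, 2-aligned)
8..16  mtime  (8B, 2-aligned)
16..24  n_entries  (8B, 2-aligned)
24..128  reserved  (104B, 2-aligned)
128..136  inode  (8B, 2-aligned)

128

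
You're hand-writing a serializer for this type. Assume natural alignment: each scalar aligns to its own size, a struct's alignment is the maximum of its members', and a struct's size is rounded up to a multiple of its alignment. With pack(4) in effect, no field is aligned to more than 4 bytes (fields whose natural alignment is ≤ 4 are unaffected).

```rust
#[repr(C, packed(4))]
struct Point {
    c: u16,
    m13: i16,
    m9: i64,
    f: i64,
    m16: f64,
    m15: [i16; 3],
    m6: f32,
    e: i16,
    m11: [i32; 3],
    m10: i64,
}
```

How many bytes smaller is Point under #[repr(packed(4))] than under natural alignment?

8

natural layout:
  0..2  c  (2B, 2-aligned)
  2..4  m13  (2B, 2-aligned)
  4..8  -- padding (4B)
  8..16  m9  (8B, 8-aligned)
  16..24  f  (8B, 8-aligned)
  24..32  m16  (8B, 8-aligned)
  32..38  m15  (6B, 2-aligned)
  38..40  -- padding (2B)
  40..44  m6  (4B, 4-aligned)
  44..46  e  (2B, 2-aligned)
  46..48  -- padding (2B)
  48..60  m11  (12B, 4-aligned)
  60..64  -- padding (4B)
  64..72  m10  (8B, 8-aligned)
  sizeof = 72, alignof = 8
packed(4) layout:
  0..2  c  (2B, 2-aligned)
  2..4  m13  (2B, 2-aligned)
  4..12  m9  (8B, 4-aligned)
  12..20  f  (8B, 4-aligned)
  20..28  m16  (8B, 4-aligned)
  28..34  m15  (6B, 2-aligned)
  34..36  -- padding (2B)
  36..40  m6  (4B, 4-aligned)
  40..42  e  (2B, 2-aligned)
  42..44  -- padding (2B)
  44..56  m11  (12B, 4-aligned)
  56..64  m10  (8B, 4-aligned)
  sizeof = 64, alignof = 4
72 − 64 = 8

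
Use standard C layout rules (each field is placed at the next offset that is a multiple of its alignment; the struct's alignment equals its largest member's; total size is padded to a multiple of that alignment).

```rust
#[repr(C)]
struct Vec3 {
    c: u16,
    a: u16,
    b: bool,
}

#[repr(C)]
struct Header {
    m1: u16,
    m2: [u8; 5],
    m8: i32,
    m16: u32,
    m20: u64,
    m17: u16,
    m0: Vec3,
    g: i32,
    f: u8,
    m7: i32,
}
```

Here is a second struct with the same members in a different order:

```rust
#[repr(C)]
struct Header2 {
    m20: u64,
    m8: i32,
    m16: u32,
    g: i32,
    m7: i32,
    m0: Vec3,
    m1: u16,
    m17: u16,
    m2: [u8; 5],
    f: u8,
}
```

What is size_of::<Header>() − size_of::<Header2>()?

8

Vec3: @0: c [2B, align 2] → 2; @2: a [2B, align 2] → 4; @4: b [1B, align 1] → 5; +1 tail pad (align 2); size 6, align 2
@0: m1 [2B, align 2] → 2
@2: m2 [5B, align 1] → 7
+1 pad (align 4)
@8: m8 [4B, align 4] → 12
@12: m16 [4B, align 4] → 16
@16: m20 [8B, align 8] → 24
@24: m17 [2B, align 2] → 26
@26: m0 [6B, align 2] → 32
@32: g [4B, align 4] → 36
@36: f [1B, align 1] → 37
+3 pad (align 4)
@40: m7 [4B, align 4] → 44
+4 tail pad (align 8)
size 48, align 8
— Header2 —
@0: m20 [8B, align 8] → 8
@8: m8 [4B, align 4] → 12
@12: m16 [4B, align 4] → 16
@16: g [4B, align 4] → 20
@20: m7 [4B, align 4] → 24
@24: m0 [6B, align 2] → 30
@30: m1 [2B, align 2] → 32
@32: m17 [2B, align 2] → 34
@34: m2 [5B, align 1] → 39
@39: f [1B, align 1] → 40
size 40, align 8
48 − 40 = 8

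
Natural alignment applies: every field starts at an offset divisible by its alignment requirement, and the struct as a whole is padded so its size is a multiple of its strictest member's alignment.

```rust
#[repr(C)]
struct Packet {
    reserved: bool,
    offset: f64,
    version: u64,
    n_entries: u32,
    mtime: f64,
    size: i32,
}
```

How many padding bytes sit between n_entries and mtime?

reserved at 0 (size 1, align 1) → ends 1
pad 7 to align 8 for offset
offset at 8 (size 8, align 8) → ends 16
version at 16 (size 8, align 8) → ends 24
n_entries at 24 (size 4, align 4) → ends 28
pad 4 to align 8 for mtime
mtime at 32 (size 8, align 8) → ends 40

4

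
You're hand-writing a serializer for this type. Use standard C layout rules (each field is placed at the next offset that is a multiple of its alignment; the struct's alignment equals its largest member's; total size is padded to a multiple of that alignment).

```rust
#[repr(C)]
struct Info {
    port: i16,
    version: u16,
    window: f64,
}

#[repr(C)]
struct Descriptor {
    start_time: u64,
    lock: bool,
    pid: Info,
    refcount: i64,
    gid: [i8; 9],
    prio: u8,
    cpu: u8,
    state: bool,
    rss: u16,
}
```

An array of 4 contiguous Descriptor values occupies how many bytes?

Info: @0: port [2B, align 2] → 2; @2: version [2B, align 2] → 4; +4 pad (align 8); @8: window [8B, align 8] → 16; size 16, align 8
@0: start_time [8B, align 8] → 8
@8: lock [1B, align 1] → 9
+7 pad (align 8)
@16: pid [16B, align 8] → 32
@32: refcount [8B, align 8] → 40
@40: gid [9B, align 1] → 49
@49: prio [1B, align 1] → 50
@50: cpu [1B, align 1] → 51
@51: state [1B, align 1] → 52
@52: rss [2B, align 2] → 54
+2 tail pad (align 8)
size 56, align 8
array of 4: 4 × 56 = 224

224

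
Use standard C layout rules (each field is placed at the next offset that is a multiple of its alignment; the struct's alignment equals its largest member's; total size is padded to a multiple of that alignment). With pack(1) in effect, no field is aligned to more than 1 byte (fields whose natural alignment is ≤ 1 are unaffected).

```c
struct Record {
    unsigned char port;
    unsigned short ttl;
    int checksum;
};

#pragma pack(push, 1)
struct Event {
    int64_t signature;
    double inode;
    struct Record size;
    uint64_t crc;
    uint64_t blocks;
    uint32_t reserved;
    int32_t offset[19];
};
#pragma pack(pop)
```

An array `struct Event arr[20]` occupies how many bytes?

2400

Record: 0..1  port  (1B, 1-aligned); 1..2  -- padding (1B); 2..4  ttl  (2B, 2-aligned); 4..8  checksum  (4B, 4-aligned); sizeof = 8, alignof = 4
0..8  signature  (8B, 1-aligned)
8..16  inode  (8B, 1-aligned)
16..24  size  (8B, 1-aligned)
24..32  crc  (8B, 1-aligned)
32..40  blocks  (8B, 1-aligned)
40..44  reserved  (4B, 1-aligned)
44..120  offset  (76B, 1-aligned)
sizeof = 120, alignof = 1
array of 20: 20 × 120 = 2400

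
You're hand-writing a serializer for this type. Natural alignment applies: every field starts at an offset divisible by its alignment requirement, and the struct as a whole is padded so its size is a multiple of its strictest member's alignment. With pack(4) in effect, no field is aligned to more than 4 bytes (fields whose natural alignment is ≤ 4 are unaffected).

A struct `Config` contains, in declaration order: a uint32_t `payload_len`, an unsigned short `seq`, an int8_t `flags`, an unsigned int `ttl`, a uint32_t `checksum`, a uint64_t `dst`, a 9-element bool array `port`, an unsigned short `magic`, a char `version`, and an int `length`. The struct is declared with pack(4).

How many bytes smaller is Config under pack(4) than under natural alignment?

4

natural layout:
  @0: payload_len [4B, align 4] → 4
  @4: seq [2B, align 2] → 6
  @6: flags [1B, align 1] → 7
  +1 pad (align 4)
  @8: ttl [4B, align 4] → 12
  @12: checksum [4B, align 4] → 16
  @16: dst [8B, align 8] → 24
  @24: port [9B, align 1] → 33
  +1 pad (align 2)
  @34: magic [2B, align 2] → 36
  @36: version [1B, align 1] → 37
  +3 pad (align 4)
  @40: length [4B, align 4] → 44
  +4 tail pad (align 8)
  size 48, align 8
packed(4) layout:
  @0: payload_len [4B, align 4] → 4
  @4: seq [2B, align 2] → 6
  @6: flags [1B, align 1] → 7
  +1 pad (align 4)
  @8: ttl [4B, align 4] → 12
  @12: checksum [4B, align 4] → 16
  @16: dst [8B, align 4] → 24
  @24: port [9B, align 1] → 33
  +1 pad (align 2)
  @34: magic [2B, align 2] → 36
  @36: version [1B, align 1] → 37
  +3 pad (align 4)
  @40: length [4B, align 4] → 44
  size 44, align 4
48 − 44 = 4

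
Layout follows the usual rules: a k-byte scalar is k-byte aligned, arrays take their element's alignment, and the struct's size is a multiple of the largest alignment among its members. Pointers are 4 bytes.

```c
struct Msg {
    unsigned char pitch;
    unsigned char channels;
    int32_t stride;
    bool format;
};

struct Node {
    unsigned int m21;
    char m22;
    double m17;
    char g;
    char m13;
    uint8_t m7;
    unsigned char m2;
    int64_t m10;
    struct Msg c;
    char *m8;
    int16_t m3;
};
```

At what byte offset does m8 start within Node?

44

Msg: @0: pitch [1B, align 1] → 1; @1: channels [1B, align 1] → 2; +2 pad (align 4); @4: stride [4B, align 4] → 8; @8: format [1B, align 1] → 9; +3 tail pad (align 4); size 12, align 4
@0: m21 [4B, align 4] → 4
@4: m22 [1B, align 1] → 5
+3 pad (align 8)
@8: m17 [8B, align 8] → 16
@16: g [1B, align 1] → 17
@17: m13 [1B, align 1] → 18
@18: m7 [1B, align 1] → 19
@19: m2 [1B, align 1] → 20
+4 pad (align 8)
@24: m10 [8B, align 8] → 32
@32: c [12B, align 4] → 44
@44: m8 [4B, align 4] → 48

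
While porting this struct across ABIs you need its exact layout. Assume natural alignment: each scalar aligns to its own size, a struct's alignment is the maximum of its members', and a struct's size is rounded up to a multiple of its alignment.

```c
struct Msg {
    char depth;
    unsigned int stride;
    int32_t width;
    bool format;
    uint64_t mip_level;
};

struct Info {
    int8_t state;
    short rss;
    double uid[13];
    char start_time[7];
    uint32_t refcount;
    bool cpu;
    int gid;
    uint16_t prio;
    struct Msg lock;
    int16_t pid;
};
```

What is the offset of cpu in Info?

124

Msg: 0..1  depth  (1B, 1-aligned); 1..4  -- padding (3B); 4..8  stride  (4B, 4-aligned); 8..12  width  (4B, 4-aligned); 12..13  format  (1B, 1-aligned); 13..16  -- padding (3B); 16..24  mip_level  (8B, 8-aligned); sizeof = 24, alignof = 8
0..1  state  (1B, 1-aligned)
1..2  -- padding (1B)
2..4  rss  (2B, 2-aligned)
4..8  -- padding (4B)
8..112  uid  (104B, 8-aligned)
112..119  start_time  (7B, 1-aligned)
119..120  -- padding (1B)
120..124  refcount  (4B, 4-aligned)
124..125  cpu  (1B, 1-aligned)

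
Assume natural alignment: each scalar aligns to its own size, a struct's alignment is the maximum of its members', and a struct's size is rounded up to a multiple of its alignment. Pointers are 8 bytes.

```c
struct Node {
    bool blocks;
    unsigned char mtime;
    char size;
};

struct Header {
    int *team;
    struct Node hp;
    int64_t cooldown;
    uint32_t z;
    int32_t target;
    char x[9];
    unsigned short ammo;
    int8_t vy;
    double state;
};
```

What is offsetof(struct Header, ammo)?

42

Node: 0..1  blocks  (1B, 1-aligned); 1..2  mtime  (1B, 1-aligned); 2..3  size  (1B, 1-aligned); sizeof = 3, alignof = 1
0..8  team  (8B, 8-aligned)
8..11  hp  (3B, 1-aligned)
11..16  -- padding (5B)
16..24  cooldown  (8B, 8-aligned)
24..28  z  (4B, 4-aligned)
28..32  target  (4B, 4-aligned)
32..41  x  (9B, 1-aligned)
41..42  -- padding (1B)
42..44  ammo  (2B, 2-aligned)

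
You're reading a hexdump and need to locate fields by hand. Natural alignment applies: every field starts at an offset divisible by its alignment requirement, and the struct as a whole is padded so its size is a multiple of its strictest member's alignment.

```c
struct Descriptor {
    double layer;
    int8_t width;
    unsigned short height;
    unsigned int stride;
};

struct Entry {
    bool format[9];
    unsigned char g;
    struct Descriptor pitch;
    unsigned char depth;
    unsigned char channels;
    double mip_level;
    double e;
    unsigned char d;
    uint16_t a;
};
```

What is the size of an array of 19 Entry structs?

1216

Descriptor: 0..8  layer  (8B, 8-aligned); 8..9  width  (1B, 1-aligned); 9..10  -- padding (1B); 10..12  height  (2B, 2-aligned); 12..16  stride  (4B, 4-aligned); sizeof = 16, alignof = 8
0..9  format  (9B, 1-aligned)
9..10  g  (1B, 1-aligned)
10..16  -- padding (6B)
16..32  pitch  (16B, 8-aligned)
32..33  depth  (1B, 1-aligned)
33..34  channels  (1B, 1-aligned)
34..40  -- padding (6B)
40..48  mip_level  (8B, 8-aligned)
48..56  e  (8B, 8-aligned)
56..57  d  (1B, 1-aligned)
57..58  -- padding (1B)
58..60  a  (2B, 2-aligned)
60..64  -- tail padding (4B)
sizeof = 64, alignof = 8
array of 19: 19 × 64 = 1216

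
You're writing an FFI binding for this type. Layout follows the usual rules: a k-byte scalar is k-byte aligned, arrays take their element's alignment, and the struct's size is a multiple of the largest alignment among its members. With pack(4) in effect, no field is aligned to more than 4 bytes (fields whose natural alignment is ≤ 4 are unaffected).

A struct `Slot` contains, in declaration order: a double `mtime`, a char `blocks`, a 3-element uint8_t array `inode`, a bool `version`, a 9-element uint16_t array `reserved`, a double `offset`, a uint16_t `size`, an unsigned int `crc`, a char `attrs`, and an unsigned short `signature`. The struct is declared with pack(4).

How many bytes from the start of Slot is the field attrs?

48

@0: mtime [8B, align 4] → 8
@8: blocks [1B, align 1] → 9
@9: inode [3B, align 1] → 12
@12: version [1B, align 1] → 13
+1 pad (align 2)
@14: reserved [18B, align 2] → 32
@32: offset [8B, align 4] → 40
@40: size [2B, align 2] → 42
+2 pad (align 4)
@44: crc [4B, align 4] → 48
@48: attrs [1B, align 1] → 49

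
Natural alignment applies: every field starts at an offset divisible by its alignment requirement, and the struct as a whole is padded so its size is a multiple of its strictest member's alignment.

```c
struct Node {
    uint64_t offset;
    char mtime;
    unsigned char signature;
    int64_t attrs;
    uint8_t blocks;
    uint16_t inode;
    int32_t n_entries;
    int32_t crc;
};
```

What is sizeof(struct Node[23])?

920

0..8  offset  (8B, 8-aligned)
8..9  mtime  (1B, 1-aligned)
9..10  signature  (1B, 1-aligned)
10..16  -- padding (6B)
16..24  attrs  (8B, 8-aligned)
24..25  blocks  (1B, 1-aligned)
25..26  -- padding (1B)
26..28  inode  (2B, 2-aligned)
28..32  n_entries  (4B, 4-aligned)
32..36  crc  (4B, 4-aligned)
36..40  -- tail padding (4B)
sizeof = 40, alignof = 8
array of 23: 23 × 40 = 920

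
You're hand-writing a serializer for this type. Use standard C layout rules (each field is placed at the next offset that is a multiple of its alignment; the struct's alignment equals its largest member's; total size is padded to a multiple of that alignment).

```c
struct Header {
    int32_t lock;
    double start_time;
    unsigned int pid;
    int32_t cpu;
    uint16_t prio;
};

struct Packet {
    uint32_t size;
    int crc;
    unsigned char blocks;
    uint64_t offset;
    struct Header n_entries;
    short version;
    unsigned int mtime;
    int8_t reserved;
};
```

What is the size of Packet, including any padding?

72 bytes

Header: @0: lock [4B, align 4] → 4; +4 pad (align 8); @8: start_time [8B, align 8] → 16; @16: pid [4B, align 4] → 20; @20: cpu [4B, align 4] → 24; @24: prio [2B, align 2] → 26; +6 tail pad (align 8); size 32, align 8
@0: size [4B, align 4] → 4
@4: crc [4B, align 4] → 8
@8: blocks [1B, align 1] → 9
+7 pad (align 8)
@16: offset [8B, align 8] → 24
@24: n_entries [32B, align 8] → 56
@56: version [2B, align 2] → 58
+2 pad (align 4)
@60: mtime [4B, align 4] → 64
@64: reserved [1B, align 1] → 65
+7 tail pad (align 8)
size 72, align 8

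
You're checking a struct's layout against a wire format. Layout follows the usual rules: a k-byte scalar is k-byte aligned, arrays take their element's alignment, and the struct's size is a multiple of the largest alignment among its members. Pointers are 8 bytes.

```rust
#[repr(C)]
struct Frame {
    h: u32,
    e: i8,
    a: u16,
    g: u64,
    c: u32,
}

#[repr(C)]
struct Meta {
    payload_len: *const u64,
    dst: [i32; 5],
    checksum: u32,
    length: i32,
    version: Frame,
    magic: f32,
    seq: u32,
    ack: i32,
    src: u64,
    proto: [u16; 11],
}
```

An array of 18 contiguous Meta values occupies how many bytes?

2016

Frame: @0: h [4B, align 4] → 4; @4: e [1B, align 1] → 5; +1 pad (align 2); @6: a [2B, align 2] → 8; @8: g [8B, align 8] → 16; @16: c [4B, align 4] → 20; +4 tail pad (align 8); size 24, align 8
@0: payload_len [8B, align 8] → 8
@8: dst [20B, align 4] → 28
@28: checksum [4B, align 4] → 32
@32: length [4B, align 4] → 36
+4 pad (align 8)
@40: version [24B, align 8] → 64
@64: magic [4B, align 4] → 68
@68: seq [4B, align 4] → 72
@72: ack [4B, align 4] → 76
+4 pad (align 8)
@80: src [8B, align 8] → 88
@88: proto [22B, align 2] → 110
+2 tail pad (align 8)
size 112, align 8
array of 18: 18 × 112 = 2016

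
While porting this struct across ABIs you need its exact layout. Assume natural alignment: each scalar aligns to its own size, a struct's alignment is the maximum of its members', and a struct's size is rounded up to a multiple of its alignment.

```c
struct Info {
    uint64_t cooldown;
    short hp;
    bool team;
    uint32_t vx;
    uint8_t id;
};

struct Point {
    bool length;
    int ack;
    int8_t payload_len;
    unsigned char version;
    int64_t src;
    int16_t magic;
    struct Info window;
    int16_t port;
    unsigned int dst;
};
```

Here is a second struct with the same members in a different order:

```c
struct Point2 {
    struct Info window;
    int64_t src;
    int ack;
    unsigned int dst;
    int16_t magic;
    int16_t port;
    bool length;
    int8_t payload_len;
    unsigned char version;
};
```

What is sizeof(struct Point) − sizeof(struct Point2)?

16

Info: @0: cooldown [8B, align 8] → 8; @8: hp [2B, align 2] → 10; @10: team [1B, align 1] → 11; +1 pad (align 4); @12: vx [4B, align 4] → 16; @16: id [1B, align 1] → 17; +7 tail pad (align 8); size 24, align 8
@0: length [1B, align 1] → 1
+3 pad (align 4)
@4: ack [4B, align 4] → 8
@8: payload_len [1B, align 1] → 9
@9: version [1B, align 1] → 10
+6 pad (align 8)
@16: src [8B, align 8] → 24
@24: magic [2B, align 2] → 26
+6 pad (align 8)
@32: window [24B, align 8] → 56
@56: port [2B, align 2] → 58
+2 pad (align 4)
@60: dst [4B, align 4] → 64
size 64, align 8
— Point2 —
@0: window [24B, align 8] → 24
@24: src [8B, align 8] → 32
@32: ack [4B, align 4] → 36
@36: dst [4B, align 4] → 40
@40: magic [2B, align 2] → 42
@42: port [2B, align 2] → 44
@44: length [1B, align 1] → 45
@45: payload_len [1B, align 1] → 46
@46: version [1B, align 1] → 47
+1 tail pad (align 8)
size 48, align 8
64 − 48 = 16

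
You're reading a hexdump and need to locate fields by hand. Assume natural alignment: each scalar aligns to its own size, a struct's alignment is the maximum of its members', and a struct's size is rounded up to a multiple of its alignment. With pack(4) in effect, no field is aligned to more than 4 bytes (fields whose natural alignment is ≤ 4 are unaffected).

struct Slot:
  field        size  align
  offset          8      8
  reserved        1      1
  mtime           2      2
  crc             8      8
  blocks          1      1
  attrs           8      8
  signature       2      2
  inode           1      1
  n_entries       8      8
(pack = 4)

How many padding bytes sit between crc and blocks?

@0: offset [8B, align 4] → 8
@8: reserved [1B, align 1] → 9
+1 pad (align 2)
@10: mtime [2B, align 2] → 12
@12: crc [8B, align 4] → 20
@20: blocks [1B, align 1] → 21

0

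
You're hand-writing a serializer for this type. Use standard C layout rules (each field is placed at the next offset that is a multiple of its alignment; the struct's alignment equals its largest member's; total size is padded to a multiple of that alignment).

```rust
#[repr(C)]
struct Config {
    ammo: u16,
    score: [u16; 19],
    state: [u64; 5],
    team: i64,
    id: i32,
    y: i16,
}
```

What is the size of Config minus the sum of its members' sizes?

0..2  ammo  (2B, 2-aligned)
2..40  score  (38B, 2-aligned)
40..80  state  (40B, 8-aligned)
80..88  team  (8B, 8-aligned)
88..92  id  (4B, 4-aligned)
92..94  y  (2B, 2-aligned)
94..96  -- tail padding (2B)
sizeof = 96, alignof = 8
data bytes 94, size 96 → padding 2

2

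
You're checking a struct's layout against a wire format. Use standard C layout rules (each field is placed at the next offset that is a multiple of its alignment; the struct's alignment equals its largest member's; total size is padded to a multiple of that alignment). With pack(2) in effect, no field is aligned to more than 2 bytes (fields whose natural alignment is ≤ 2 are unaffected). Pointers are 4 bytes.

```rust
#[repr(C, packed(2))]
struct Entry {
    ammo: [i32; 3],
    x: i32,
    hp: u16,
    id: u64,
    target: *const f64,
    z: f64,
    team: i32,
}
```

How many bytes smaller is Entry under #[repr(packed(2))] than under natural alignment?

14

natural layout:
  @0: ammo [12B, align 4] → 12
  @12: x [4B, align 4] → 16
  @16: hp [2B, align 2] → 18
  +6 pad (align 8)
  @24: id [8B, align 8] → 32
  @32: target [4B, align 4] → 36
  +4 pad (align 8)
  @40: z [8B, align 8] → 48
  @48: team [4B, align 4] → 52
  +4 tail pad (align 8)
  size 56, align 8
packed(2) layout:
  @0: ammo [12B, align 2] → 12
  @12: x [4B, align 2] → 16
  @16: hp [2B, align 2] → 18
  @18: id [8B, align 2] → 26
  @26: target [4B, align 2] → 30
  @30: z [8B, align 2] → 38
  @38: team [4B, align 2] → 42
  size 42, align 2
56 − 42 = 14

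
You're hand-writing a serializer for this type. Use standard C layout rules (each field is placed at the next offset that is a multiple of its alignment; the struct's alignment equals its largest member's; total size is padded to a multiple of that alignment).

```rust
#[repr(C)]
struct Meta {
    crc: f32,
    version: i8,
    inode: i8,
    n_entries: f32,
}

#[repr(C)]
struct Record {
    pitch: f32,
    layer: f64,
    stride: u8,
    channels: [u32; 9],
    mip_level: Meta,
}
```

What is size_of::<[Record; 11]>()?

792

Meta: @0: crc [4B, align 4] → 4; @4: version [1B, align 1] → 5; @5: inode [1B, align 1] → 6; +2 pad (align 4); @8: n_entries [4B, align 4] → 12; size 12, align 4
@0: pitch [4B, align 4] → 4
+4 pad (align 8)
@8: layer [8B, align 8] → 16
@16: stride [1B, align 1] → 17
+3 pad (align 4)
@20: channels [36B, align 4] → 56
@56: mip_level [12B, align 4] → 68
+4 tail pad (align 8)
size 72, align 8
array of 11: 11 × 72 = 792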